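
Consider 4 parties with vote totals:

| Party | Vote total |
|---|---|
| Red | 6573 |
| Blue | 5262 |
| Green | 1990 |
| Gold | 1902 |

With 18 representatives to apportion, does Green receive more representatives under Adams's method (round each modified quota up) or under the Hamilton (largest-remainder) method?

Adams: Red 7, Blue 6, Green 3, Gold 2.
Hamilton: Red 8, Blue 6, Green 2, Gold 2.
Green gets 3 under Adams and 2 under Hamilton.

Adams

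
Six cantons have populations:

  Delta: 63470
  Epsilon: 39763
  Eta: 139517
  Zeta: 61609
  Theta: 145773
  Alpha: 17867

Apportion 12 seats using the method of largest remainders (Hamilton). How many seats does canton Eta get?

Total 467999; standard divisor 467999/12 ≈ 38999.917.
Standard quotas: Delta 1.6274, Epsilon 1.0196, Eta 3.5774, Zeta 1.5797, Theta 3.7378, Alpha 0.4581.
Lower quotas: Delta 1, Epsilon 1, Eta 3, Zeta 1, Theta 3, Alpha 0 (sum 9, leaving 3 seats).
Remainders in descending order: Theta 0.7378, Delta 0.6274, Zeta 0.5797, Eta 0.5774, Alpha 0.4581, Epsilon 0.0196.
The surplus seats go to Theta, Delta, Zeta.
Eta receives 3.

3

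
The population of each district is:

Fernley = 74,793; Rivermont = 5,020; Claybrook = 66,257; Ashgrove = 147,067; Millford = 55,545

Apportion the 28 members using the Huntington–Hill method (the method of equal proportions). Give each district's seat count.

With divisor 12610: modified quotas Fernley 5.931, Rivermont 0.398, Claybrook 5.254, Ashgrove 11.663, Millford 4.405.
Geometric-mean thresholds: Fernley √(5·6)=5.477, Rivermont (min 1), Claybrook √(5·6)=5.477, Ashgrove √(11·12)=11.489, Millford √(4·5)=4.472.
Each quota rounded against its threshold gives Fernley 6, Rivermont 1, Claybrook 5, Ashgrove 12, Millford 4 (total 28).

Fernley: 6, Rivermont: 1, Claybrook: 5, Ashgrove: 12, Millford: 4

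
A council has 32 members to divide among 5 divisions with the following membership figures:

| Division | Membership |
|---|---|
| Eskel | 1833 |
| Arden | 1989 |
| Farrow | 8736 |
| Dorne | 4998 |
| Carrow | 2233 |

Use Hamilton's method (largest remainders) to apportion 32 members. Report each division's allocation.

The standard divisor is 19789/32 ≈ 618.406.
Standard quotas: Eskel 2.9641, Arden 3.2163, Farrow 14.1266, Dorne 8.0821, Carrow 3.6109.
Lower quotas: Eskel 2, Arden 3, Farrow 14, Dorne 8, Carrow 3 (sum 30, leaving 2 seats).
Remainders in descending order: Eskel 0.9641, Carrow 0.6109, Arden 0.2163, Farrow 0.1266, Dorne 0.0821.
The surplus seats go to Eskel, Carrow.

Eskel=3; Arden=3; Farrow=14; Dorne=8; Carrow=4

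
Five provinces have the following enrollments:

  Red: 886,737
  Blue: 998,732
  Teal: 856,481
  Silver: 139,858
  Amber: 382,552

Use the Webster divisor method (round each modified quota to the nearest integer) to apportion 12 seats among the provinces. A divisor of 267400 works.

With modified divisor 267400: modified quotas Red 3.316, Blue 3.735, Teal 3.203, Silver 0.523, Amber 1.431.
Rounding to the nearest integer: Red 3, Blue 4, Teal 3, Silver 1, Amber 1 (total 12).

Red=3, Blue=4, Teal=3, Silver=1, Amber=1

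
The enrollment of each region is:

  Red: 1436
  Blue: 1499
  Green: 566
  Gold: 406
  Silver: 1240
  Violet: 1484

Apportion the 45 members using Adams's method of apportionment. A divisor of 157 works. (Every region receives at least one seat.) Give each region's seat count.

With modified divisor 157: modified quotas Red 9.146, Blue 9.548, Green 3.605, Gold 2.586, Silver 7.898, Violet 9.452.
Rounding up: Red 10, Blue 10, Green 4, Gold 3, Silver 8, Violet 10 (total 45).

Red=10, Blue=10, Green=4, Gold=3, Silver=8, Violet=10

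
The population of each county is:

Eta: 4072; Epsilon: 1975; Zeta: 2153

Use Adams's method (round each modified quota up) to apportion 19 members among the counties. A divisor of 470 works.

With modified divisor 470: modified quotas Eta 8.664, Epsilon 4.202, Zeta 4.581.
Rounding up: Eta 9, Epsilon 5, Zeta 5 (total 19).

Eta 9, Epsilon 5, Zeta 5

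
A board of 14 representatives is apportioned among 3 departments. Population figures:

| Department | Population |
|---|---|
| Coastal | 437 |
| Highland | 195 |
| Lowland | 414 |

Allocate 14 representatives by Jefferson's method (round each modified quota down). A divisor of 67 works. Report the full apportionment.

Coastal 6, Highland 2, Lowland 6

With modified divisor 67: modified quotas Coastal 6.522, Highland 2.910, Lowland 6.179.
Rounding down: Coastal 6, Highland 2, Lowland 6 (total 14).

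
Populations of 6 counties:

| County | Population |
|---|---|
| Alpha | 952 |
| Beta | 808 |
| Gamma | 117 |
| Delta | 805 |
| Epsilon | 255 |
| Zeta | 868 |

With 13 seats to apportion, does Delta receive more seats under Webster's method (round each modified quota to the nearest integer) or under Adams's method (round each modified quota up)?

Webster

Webster: Alpha 3, Beta 3, Gamma 0, Delta 3, Epsilon 1, Zeta 3.
Adams: Alpha 3, Beta 3, Gamma 1, Delta 2, Epsilon 1, Zeta 3.
Delta gets 3 under Webster and 2 under Adams.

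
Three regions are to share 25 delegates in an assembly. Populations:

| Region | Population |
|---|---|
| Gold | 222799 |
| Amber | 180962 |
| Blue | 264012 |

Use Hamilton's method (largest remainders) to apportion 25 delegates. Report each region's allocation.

Gold 8, Amber 7, Blue 10

Total 667773; standard divisor 667773/25 ≈ 26710.92.
Standard quotas: Gold 8.3411, Amber 6.7748, Blue 9.8840.
Lower quotas: Gold 8, Amber 6, Blue 9 (sum 23, leaving 2 seats).
Remainders in descending order: Blue 0.8840, Amber 0.7748, Gold 0.3411.
The surplus seats go to Blue, Amber.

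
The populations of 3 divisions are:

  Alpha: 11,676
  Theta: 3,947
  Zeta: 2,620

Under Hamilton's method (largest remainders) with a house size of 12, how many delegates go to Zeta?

The standard divisor is 18243/12 ≈ 1520.25.
Standard quotas: Alpha 7.6803, Theta 2.5963, Zeta 1.7234.
Lower quotas: Alpha 7, Theta 2, Zeta 1 (sum 10, leaving 2 seats).
Remainders in descending order: Zeta 0.7234, Alpha 0.6803, Theta 0.5963.
Largest remainders: Zeta, Alpha receive the extra seats.
Zeta receives 2.

2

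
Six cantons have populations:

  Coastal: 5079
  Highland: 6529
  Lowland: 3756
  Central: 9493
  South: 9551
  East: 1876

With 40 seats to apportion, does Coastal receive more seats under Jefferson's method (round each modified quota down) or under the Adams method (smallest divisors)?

Jefferson: Coastal 5, Highland 7, Lowland 4, Central 11, South 11, East 2.
Adams: Coastal 6, Highland 7, Lowland 4, Central 10, South 11, East 2.
Coastal gets 5 under Jefferson and 6 under Adams.

Adams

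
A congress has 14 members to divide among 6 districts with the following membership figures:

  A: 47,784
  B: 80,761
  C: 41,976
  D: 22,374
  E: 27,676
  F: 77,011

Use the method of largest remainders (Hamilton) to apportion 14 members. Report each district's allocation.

The standard divisor is 297582/14 ≈ 21255.857.
Standard quotas: A 2.2480, B 3.7995, C 1.9748, D 1.0526, E 1.3020, F 3.6230.
Lower quotas: A 2, B 3, C 1, D 1, E 1, F 3 (sum 11, leaving 3 seats).
Remainders in descending order: C 0.9748, B 0.7995, F 0.6230, E 0.3020, A 0.2480, D 0.0526.
Largest remainders: C, B, F receive the extra seats.

A 2, B 4, C 2, D 1, E 1, F 4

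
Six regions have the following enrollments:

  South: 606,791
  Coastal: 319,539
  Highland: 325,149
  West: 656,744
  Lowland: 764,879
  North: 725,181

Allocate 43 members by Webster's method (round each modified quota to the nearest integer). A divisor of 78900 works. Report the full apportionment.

With modified divisor 78900: modified quotas South 7.691, Coastal 4.050, Highland 4.121, West 8.324, Lowland 9.694, North 9.191.
Rounding to the nearest integer: South 8, Coastal 4, Highland 4, West 8, Lowland 10, North 9 (total 43).

South 8; Coastal 4; Highland 4; West 8; Lowland 10; North 9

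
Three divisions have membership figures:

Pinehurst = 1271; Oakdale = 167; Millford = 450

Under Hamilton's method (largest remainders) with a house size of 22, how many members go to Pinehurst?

Standard divisor: 1888 ÷ 22 ≈ 85.818.
Standard quotas: Pinehurst 14.810, Oakdale 1.946, Millford 5.244.
Lower quotas: Pinehurst 14, Oakdale 1, Millford 5 (sum 20, leaving 2 seats).
Remainders in descending order: Oakdale 0.946, Pinehurst 0.810, Millford 0.244.
The surplus seats go to Oakdale, Pinehurst.
Pinehurst receives 15.

15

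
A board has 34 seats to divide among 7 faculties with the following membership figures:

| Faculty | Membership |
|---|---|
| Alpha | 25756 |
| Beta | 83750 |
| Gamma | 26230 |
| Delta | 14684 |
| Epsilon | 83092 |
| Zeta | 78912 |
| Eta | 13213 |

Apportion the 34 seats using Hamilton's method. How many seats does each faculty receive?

Alpha=3, Beta=9, Gamma=3, Delta=1, Epsilon=9, Zeta=8, Eta=1

The standard divisor is 325637/34 ≈ 9577.559.
Standard quotas: Alpha 2.6892, Beta 8.7444, Gamma 2.7387, Delta 1.5332, Epsilon 8.6757, Zeta 8.2393, Eta 1.3796.
Lower quotas: Alpha 2, Beta 8, Gamma 2, Delta 1, Epsilon 8, Zeta 8, Eta 1 (sum 30, leaving 4 seats).
Remainders in descending order: Beta 0.7444, Gamma 0.7387, Alpha 0.6892, Epsilon 0.6757, Delta 0.5332, Eta 0.3796, Zeta 0.2393.
Largest remainders: Beta, Gamma, Alpha, Epsilon receive the extra seats.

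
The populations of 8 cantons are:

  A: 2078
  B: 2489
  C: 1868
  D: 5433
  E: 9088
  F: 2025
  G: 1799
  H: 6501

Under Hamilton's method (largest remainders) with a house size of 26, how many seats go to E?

8

Total 31281; standard divisor 31281/26 ≈ 1203.115.
Standard quotas: A 1.7272, B 2.0688, C 1.5526, D 4.5158, E 7.5537, F 1.6831, G 1.4953, H 5.4035.
Lower quotas: A 1, B 2, C 1, D 4, E 7, F 1, G 1, H 5 (sum 22, leaving 4 seats).
Remainders in descending order: A 0.7272, F 0.6831, E 0.5537, C 0.5526, D 0.5158, G 0.4953, H 0.4035, B 0.0688.
The surplus seats go to A, F, E, C.
E receives 8.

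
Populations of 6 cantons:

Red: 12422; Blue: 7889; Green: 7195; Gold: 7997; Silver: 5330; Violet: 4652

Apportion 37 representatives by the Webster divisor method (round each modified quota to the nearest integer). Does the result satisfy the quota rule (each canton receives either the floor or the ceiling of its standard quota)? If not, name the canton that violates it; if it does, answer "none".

none

Standard quotas: Red 10.105, Blue 6.417, Green 5.853, Gold 6.505, Silver 4.336, Violet 3.784.
Webster allocation: Red 10, Blue 6, Green 6, Gold 7, Silver 4, Violet 4.
Every allocation lies between the lower and upper quota.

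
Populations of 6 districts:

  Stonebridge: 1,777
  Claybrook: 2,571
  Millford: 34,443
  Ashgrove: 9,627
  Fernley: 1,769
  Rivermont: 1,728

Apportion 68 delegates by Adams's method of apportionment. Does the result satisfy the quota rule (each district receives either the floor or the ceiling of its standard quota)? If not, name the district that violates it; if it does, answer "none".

Standard quotas: Stonebridge 2.328, Claybrook 3.368, Millford 45.115, Ashgrove 12.610, Fernley 2.317, Rivermont 2.263.
Adams allocation: Stonebridge 3, Claybrook 4, Millford 43, Ashgrove 12, Fernley 3, Rivermont 3.
Millford has quota 45.115 (lower 45, upper 46) but receives 43 — outside the quota interval.

Millford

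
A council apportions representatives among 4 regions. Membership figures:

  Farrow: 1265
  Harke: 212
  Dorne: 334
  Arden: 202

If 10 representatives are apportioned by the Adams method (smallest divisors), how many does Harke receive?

Standard divisor 2013/10 ≈ 201.3; standard quotas: Farrow 6.284, Harke 1.053, Dorne 1.659, Arden 1.003.
Rounding up gives 7, 2, 2, 2 = 13 seats, so the divisor must be adjusted.
With modified divisor 230: modified quotas Farrow 5.500, Harke 0.922, Dorne 1.452, Arden 0.878.
Rounding up: Farrow 6, Harke 1, Dorne 2, Arden 1 (total 10).
Harke receives 1.

1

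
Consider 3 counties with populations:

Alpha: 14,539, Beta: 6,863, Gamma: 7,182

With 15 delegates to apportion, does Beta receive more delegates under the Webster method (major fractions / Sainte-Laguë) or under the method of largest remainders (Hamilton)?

Webster

Webster: Alpha 7, Beta 4, Gamma 4.
Hamilton: Alpha 8, Beta 3, Gamma 4.
Beta gets 4 under Webster and 3 under Hamilton.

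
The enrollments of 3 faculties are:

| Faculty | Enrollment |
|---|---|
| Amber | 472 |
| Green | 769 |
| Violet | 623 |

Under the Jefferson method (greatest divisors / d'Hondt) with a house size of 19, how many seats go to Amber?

Standard divisor 1864/19 ≈ 98.105; standard quotas: Amber 4.811, Green 7.839, Violet 6.350.
Rounding down gives 4, 7, 6 = 17 seats, so the divisor must be adjusted.
With modified divisor 90: modified quotas Amber 5.244, Green 8.544, Violet 6.922.
Rounding down: Amber 5, Green 8, Violet 6 (total 19).
Amber receives 5.

5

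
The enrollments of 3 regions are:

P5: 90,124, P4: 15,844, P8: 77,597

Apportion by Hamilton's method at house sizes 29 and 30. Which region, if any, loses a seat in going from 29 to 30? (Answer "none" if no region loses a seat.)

At 29 seats: P5 14, P4 3, P8 12.
At 30 seats: P5 15, P4 2, P8 13.
P4 drops from 3 to 2.

P4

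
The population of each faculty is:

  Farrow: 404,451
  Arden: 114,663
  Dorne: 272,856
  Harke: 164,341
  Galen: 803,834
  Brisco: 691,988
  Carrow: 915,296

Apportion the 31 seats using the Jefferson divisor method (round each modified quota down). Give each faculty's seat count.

Standard divisor 3367429/31 ≈ 108626.742; standard quotas: Farrow 3.723, Arden 1.056, Dorne 2.512, Harke 1.513, Galen 7.400, Brisco 6.370, Carrow 8.426.
Rounding down gives 3, 1, 2, 1, 7, 6, 8 = 28 seats, so the divisor must be adjusted.
With modified divisor 99700: modified quotas Farrow 4.057, Arden 1.150, Dorne 2.737, Harke 1.648, Galen 8.063, Brisco 6.941, Carrow 9.181.
Rounding down: Farrow 4, Arden 1, Dorne 2, Harke 1, Galen 8, Brisco 6, Carrow 9 (total 31).

Farrow 4, Arden 1, Dorne 2, Harke 1, Galen 8, Brisco 6, Carrow 9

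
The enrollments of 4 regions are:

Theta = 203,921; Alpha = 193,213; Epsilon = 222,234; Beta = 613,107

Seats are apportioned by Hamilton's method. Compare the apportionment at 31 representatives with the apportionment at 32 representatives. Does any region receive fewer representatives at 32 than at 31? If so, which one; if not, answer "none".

none

At 31 seats: Theta 5, Alpha 5, Epsilon 6, Beta 15.
At 32 seats: Theta 5, Alpha 5, Epsilon 6, Beta 16.
No region's allocation decreased.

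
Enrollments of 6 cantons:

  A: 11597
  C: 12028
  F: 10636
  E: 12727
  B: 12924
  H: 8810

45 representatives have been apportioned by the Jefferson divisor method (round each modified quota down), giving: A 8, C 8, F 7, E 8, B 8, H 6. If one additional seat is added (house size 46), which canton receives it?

B

Priority for the next seat is population ÷ (current seats + 1).
Priorities: A 1288.556, C 1336.444, F 1329.500, E 1414.111, B 1436.000, H 1258.571.
Highest priority: B.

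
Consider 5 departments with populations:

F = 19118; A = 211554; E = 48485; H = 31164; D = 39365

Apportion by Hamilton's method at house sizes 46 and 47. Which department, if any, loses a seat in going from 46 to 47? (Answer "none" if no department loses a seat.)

none

At 46 seats: F 3, A 28, E 6, H 4, D 5.
At 47 seats: F 3, A 28, E 7, H 4, D 5.
No department's allocation decreased.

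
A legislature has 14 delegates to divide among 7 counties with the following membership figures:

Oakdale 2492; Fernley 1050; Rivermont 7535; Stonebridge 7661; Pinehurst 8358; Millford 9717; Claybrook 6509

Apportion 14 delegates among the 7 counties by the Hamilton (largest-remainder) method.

Total 43322; standard divisor 43322/14 ≈ 3094.429.
Standard quotas: Oakdale 0.8053, Fernley 0.3393, Rivermont 2.4350, Stonebridge 2.4757, Pinehurst 2.7010, Millford 3.1402, Claybrook 2.1035.
Lower quotas: Oakdale 0, Fernley 0, Rivermont 2, Stonebridge 2, Pinehurst 2, Millford 3, Claybrook 2 (sum 11, leaving 3 seats).
Remainders in descending order: Oakdale 0.8053, Pinehurst 0.7010, Stonebridge 0.4757, Rivermont 0.4350, Fernley 0.3393, Millford 0.1402, Claybrook 0.1035.
The surplus seats go to Oakdale, Pinehurst, Stonebridge.

Oakdale 1; Fernley 0; Rivermont 2; Stonebridge 3; Pinehurst 3; Millford 3; Claybrook 2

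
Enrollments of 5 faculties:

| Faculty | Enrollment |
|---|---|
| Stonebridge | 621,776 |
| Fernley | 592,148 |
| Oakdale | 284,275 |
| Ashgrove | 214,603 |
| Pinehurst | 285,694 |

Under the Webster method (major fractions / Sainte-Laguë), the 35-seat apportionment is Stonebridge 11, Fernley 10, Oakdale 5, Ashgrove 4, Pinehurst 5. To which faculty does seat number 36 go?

Fernley

Priority for the next seat is population ÷ (current seats + 0.5).
Priorities: Stonebridge 54067.478, Fernley 56395.048, Oakdale 51686.364, Ashgrove 47689.556, Pinehurst 51944.364.
Highest priority: Fernley.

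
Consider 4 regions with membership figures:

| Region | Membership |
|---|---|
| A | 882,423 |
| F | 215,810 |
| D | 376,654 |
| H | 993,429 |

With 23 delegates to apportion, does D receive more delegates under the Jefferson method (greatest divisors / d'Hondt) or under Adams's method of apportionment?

Jefferson: A 8, F 2, D 3, H 10.
Adams: A 8, F 2, D 4, H 9.
D gets 3 under Jefferson and 4 under Adams.

Adams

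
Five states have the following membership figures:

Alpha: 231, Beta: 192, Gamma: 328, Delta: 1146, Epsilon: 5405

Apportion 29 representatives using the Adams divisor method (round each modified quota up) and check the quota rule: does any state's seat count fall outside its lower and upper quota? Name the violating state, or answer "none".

Standard quotas: Alpha 0.917, Beta 0.763, Gamma 1.303, Delta 4.551, Epsilon 21.466.
Adams allocation: Alpha 1, Beta 1, Gamma 2, Delta 5, Epsilon 20.
Epsilon has quota 21.466 (lower 21, upper 22) but receives 20 — outside the quota interval.

Epsilon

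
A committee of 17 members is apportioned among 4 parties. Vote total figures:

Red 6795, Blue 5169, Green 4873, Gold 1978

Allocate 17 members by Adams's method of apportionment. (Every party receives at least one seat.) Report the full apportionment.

Red=6, Blue=5, Green=4, Gold=2

Standard divisor 18815/17 ≈ 1106.765; standard quotas: Red 6.140, Blue 4.670, Green 4.403, Gold 1.787.
Rounding up gives 7, 5, 5, 2 = 19 seats, so the divisor must be adjusted.
With modified divisor 1260: modified quotas Red 5.393, Blue 4.102, Green 3.867, Gold 1.570.
Rounding up: Red 6, Blue 5, Green 4, Gold 2 (total 17).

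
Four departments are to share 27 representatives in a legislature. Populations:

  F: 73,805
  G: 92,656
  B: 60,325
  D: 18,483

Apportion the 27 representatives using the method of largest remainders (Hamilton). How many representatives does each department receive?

Standard divisor: 245269 ÷ 27 ≈ 9084.037.
Standard quotas: F 8.1247, G 10.1999, B 6.6408, D 2.0347.
Lower quotas: F 8, G 10, B 6, D 2 (sum 26, leaving 1 seat).
Remainders in descending order: B 0.6408, G 0.1999, F 0.1247, D 0.0347.
Largest remainder: B receives the extra seat.

F: 8, G: 10, B: 7, D: 2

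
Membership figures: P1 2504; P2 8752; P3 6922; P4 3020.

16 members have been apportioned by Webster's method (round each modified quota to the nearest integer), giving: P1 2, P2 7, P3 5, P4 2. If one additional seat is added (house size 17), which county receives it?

P3

Priority for the next seat is population ÷ (current seats + 0.5).
Priorities: P1 1001.600, P2 1166.933, P3 1258.545, P4 1208.000.
Highest priority: P3.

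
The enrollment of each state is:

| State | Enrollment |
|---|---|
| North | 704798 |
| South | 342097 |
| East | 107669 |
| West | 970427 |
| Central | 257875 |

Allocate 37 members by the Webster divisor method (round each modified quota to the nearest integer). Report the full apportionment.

Standard divisor 2382866/37 ≈ 64401.784; standard quotas: North 10.944, South 5.312, East 1.672, West 15.068, Central 4.004.
Rounding to the nearest integer gives North 11, South 5, East 2, West 15, Central 4 — total 37, matching the house size, so no adjustment is needed.

North 11, South 5, East 2, West 15, Central 4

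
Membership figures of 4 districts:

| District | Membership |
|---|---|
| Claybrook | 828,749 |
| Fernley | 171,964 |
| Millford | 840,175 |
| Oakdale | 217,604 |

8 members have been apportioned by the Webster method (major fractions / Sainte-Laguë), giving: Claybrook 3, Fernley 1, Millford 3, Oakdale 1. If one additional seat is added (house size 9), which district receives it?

Priority for the next seat is population ÷ (current seats + 0.5).
Priorities: Claybrook 236785.429, Fernley 114642.667, Millford 240050.000, Oakdale 145069.333.
Highest priority: Millford.

Millford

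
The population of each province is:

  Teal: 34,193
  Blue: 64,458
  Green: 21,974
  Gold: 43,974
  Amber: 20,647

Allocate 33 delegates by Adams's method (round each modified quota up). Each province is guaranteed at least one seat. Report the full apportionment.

Teal 6; Blue 11; Green 4; Gold 8; Amber 4

Standard divisor 185246/33 ≈ 5613.515; standard quotas: Teal 6.091, Blue 11.483, Green 3.914, Gold 7.834, Amber 3.678.
Rounding up gives 7, 12, 4, 8, 4 = 35 seats, so the divisor must be adjusted.
With modified divisor 6100: modified quotas Teal 5.605, Blue 10.567, Green 3.602, Gold 7.209, Amber 3.385.
Rounding up: Teal 6, Blue 11, Green 4, Gold 8, Amber 4 (total 33).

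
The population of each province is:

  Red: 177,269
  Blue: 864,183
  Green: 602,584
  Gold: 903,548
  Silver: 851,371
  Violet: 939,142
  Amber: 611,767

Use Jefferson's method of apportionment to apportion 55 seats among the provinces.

Standard divisor 4949864/55 ≈ 89997.527; standard quotas: Red 1.970, Blue 9.602, Green 6.696, Gold 10.040, Silver 9.460, Violet 10.435, Amber 6.798.
Rounding down gives 1, 9, 6, 10, 9, 10, 6 = 51 seats, so the divisor must be adjusted.
With modified divisor 85700: modified quotas Red 2.068, Blue 10.084, Green 7.031, Gold 10.543, Silver 9.934, Violet 10.958, Amber 7.138.
Rounding down: Red 2, Blue 10, Green 7, Gold 10, Silver 9, Violet 10, Amber 7 (total 55).

Red 2, Blue 10, Green 7, Gold 10, Silver 9, Violet 10, Amber 7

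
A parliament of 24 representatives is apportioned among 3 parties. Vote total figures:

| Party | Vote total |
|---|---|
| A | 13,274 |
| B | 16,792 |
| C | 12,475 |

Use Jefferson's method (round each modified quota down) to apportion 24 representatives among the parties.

Standard divisor 42541/24 ≈ 1772.542; standard quotas: A 7.489, B 9.473, C 7.038.
Rounding down gives 7, 9, 7 = 23 seats, so the divisor must be adjusted.
With modified divisor 1670: modified quotas A 7.949, B 10.055, C 7.470.
Rounding down: A 7, B 10, C 7 (total 24).

A 7; B 10; C 7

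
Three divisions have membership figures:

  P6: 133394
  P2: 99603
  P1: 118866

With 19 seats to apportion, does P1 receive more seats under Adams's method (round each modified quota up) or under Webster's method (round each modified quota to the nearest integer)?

Adams: P6 7, P2 6, P1 6.
Webster: P6 7, P2 5, P1 7.
P1 gets 6 under Adams and 7 under Webster.

Webster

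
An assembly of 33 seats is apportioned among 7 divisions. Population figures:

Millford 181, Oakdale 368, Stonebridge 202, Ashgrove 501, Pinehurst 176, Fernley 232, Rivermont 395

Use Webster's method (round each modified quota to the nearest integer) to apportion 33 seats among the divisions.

Millford: 3, Oakdale: 6, Stonebridge: 3, Ashgrove: 8, Pinehurst: 3, Fernley: 4, Rivermont: 6

Standard divisor 2055/33 ≈ 62.273; standard quotas: Millford 2.907, Oakdale 5.909, Stonebridge 3.244, Ashgrove 8.045, Pinehurst 2.826, Fernley 3.726, Rivermont 6.343.
Rounding to the nearest integer gives Millford 3, Oakdale 6, Stonebridge 3, Ashgrove 8, Pinehurst 3, Fernley 4, Rivermont 6 — total 33, matching the house size, so no adjustment is needed.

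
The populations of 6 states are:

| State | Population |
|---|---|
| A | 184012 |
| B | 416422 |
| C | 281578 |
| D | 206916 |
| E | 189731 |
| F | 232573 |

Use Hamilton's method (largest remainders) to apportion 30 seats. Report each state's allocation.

A 4, B 8, C 5, D 4, E 4, F 5

The standard divisor is 1511232/30 ≈ 50374.4.
Standard quotas: A 3.6529, B 8.2665, C 5.5897, D 4.1076, E 3.7664, F 4.6169.
Lower quotas: A 3, B 8, C 5, D 4, E 3, F 4 (sum 27, leaving 3 seats).
Remainders in descending order: E 0.7664, A 0.6529, F 0.6169, C 0.5897, B 0.2665, D 0.1076.
The surplus seats go to E, A, F.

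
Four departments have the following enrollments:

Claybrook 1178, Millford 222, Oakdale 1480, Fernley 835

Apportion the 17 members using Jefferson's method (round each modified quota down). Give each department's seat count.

Claybrook 5; Millford 1; Oakdale 7; Fernley 4

Standard divisor 3715/17 ≈ 218.529; standard quotas: Claybrook 5.391, Millford 1.016, Oakdale 6.773, Fernley 3.821.
Rounding down gives 5, 1, 6, 3 = 15 seats, so the divisor must be adjusted.
With modified divisor 200: modified quotas Claybrook 5.890, Millford 1.110, Oakdale 7.400, Fernley 4.175.
Rounding down: Claybrook 5, Millford 1, Oakdale 7, Fernley 4 (total 17).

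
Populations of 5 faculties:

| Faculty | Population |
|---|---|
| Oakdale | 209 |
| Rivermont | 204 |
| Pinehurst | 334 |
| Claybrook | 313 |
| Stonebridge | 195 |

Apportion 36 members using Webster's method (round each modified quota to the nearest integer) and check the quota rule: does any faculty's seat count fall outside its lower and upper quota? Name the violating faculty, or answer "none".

none

Standard quotas: Oakdale 5.995, Rivermont 5.852, Pinehurst 9.581, Claybrook 8.978, Stonebridge 5.594.
Webster allocation: Oakdale 6, Rivermont 6, Pinehurst 9, Claybrook 9, Stonebridge 6.
Every allocation lies between the lower and upper quota.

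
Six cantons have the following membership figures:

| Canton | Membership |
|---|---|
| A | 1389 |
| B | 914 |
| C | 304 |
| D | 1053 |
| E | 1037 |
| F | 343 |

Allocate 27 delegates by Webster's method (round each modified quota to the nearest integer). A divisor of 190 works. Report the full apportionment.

With modified divisor 190: modified quotas A 7.311, B 4.811, C 1.600, D 5.542, E 5.458, F 1.805.
Rounding to the nearest integer: A 7, B 5, C 2, D 6, E 5, F 2 (total 27).

A 7, B 5, C 2, D 6, E 5, F 2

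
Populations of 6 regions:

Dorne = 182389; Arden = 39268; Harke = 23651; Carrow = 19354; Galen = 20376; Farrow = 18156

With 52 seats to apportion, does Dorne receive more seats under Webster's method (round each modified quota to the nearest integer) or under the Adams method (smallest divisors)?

Webster

Webster: Dorne 31, Arden 7, Harke 4, Carrow 3, Galen 4, Farrow 3.
Adams: Dorne 30, Arden 7, Harke 4, Carrow 4, Galen 4, Farrow 3.
Dorne gets 31 under Webster and 30 under Adams.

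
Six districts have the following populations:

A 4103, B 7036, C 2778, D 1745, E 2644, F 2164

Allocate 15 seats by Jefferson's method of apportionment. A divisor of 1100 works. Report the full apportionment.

With modified divisor 1100: modified quotas A 3.730, B 6.396, C 2.525, D 1.586, E 2.404, F 1.967.
Rounding down: A 3, B 6, C 2, D 1, E 2, F 1 (total 15).

A 3, B 6, C 2, D 1, E 2, F 1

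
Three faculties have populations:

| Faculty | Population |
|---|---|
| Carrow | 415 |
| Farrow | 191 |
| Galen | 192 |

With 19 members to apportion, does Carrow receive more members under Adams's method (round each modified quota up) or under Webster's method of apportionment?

Webster

Adams: Carrow 9, Farrow 5, Galen 5.
Webster: Carrow 10, Farrow 4, Galen 5.
Carrow gets 9 under Adams and 10 under Webster.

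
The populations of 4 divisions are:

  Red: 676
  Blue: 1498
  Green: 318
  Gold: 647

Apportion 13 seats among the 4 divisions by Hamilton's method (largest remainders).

Total 3139; standard divisor 3139/13 ≈ 241.462.
Standard quotas: Red 2.800, Blue 6.204, Green 1.317, Gold 2.680.
Lower quotas: Red 2, Blue 6, Green 1, Gold 2 (sum 11, leaving 2 seats).
Remainders in descending order: Red 0.800, Gold 0.680, Green 0.317, Blue 0.204.
Largest remainders: Red, Gold receive the extra seats.

Red 3, Blue 6, Green 1, Gold 3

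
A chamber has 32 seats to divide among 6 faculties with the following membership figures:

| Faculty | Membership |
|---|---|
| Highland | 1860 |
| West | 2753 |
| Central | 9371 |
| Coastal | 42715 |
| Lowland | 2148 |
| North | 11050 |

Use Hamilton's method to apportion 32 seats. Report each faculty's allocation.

Highland=1; West=1; Central=4; Coastal=20; Lowland=1; North=5

Total 69897; standard divisor 69897/32 ≈ 2184.281.
Standard quotas: Highland 0.8515, West 1.2604, Central 4.2902, Coastal 19.5556, Lowland 0.9834, North 5.0589.
Lower quotas: Highland 0, West 1, Central 4, Coastal 19, Lowland 0, North 5 (sum 29, leaving 3 seats).
Remainders in descending order: Lowland 0.9834, Highland 0.8515, Coastal 0.5556, Central 0.2902, West 0.2604, North 0.0589.
The surplus seats go to Lowland, Highland, Coastal.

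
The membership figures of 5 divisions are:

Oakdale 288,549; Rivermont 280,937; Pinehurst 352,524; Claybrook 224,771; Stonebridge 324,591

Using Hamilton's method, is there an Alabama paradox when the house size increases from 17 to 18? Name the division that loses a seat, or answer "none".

At 17 seats: Oakdale 3, Rivermont 3, Pinehurst 4, Claybrook 3, Stonebridge 4.
At 18 seats: Oakdale 4, Rivermont 3, Pinehurst 4, Claybrook 3, Stonebridge 4.
No division's allocation decreased.

none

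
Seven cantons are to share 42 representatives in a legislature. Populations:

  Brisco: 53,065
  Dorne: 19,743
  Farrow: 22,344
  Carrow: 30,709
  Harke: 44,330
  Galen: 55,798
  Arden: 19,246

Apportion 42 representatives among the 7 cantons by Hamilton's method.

Brisco 9, Dorne 3, Farrow 4, Carrow 5, Harke 8, Galen 10, Arden 3

The standard divisor is 245235/42 ≈ 5838.929.
Standard quotas: Brisco 9.0881, Dorne 3.3813, Farrow 3.8267, Carrow 5.2594, Harke 7.5921, Galen 9.5562, Arden 3.2962.
Lower quotas: Brisco 9, Dorne 3, Farrow 3, Carrow 5, Harke 7, Galen 9, Arden 3 (sum 39, leaving 3 seats).
Remainders in descending order: Farrow 0.8267, Harke 0.5921, Galen 0.5562, Dorne 0.3813, Arden 0.2962, Carrow 0.2594, Brisco 0.0881.
The surplus seats go to Farrow, Harke, Galen.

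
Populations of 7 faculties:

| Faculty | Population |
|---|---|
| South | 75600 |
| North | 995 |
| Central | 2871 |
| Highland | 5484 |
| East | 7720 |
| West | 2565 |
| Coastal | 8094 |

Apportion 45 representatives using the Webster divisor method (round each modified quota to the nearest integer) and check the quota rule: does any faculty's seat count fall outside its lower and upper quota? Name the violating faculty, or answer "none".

South

Standard quotas: South 32.924, North 0.433, Central 1.250, Highland 2.388, East 3.362, West 1.117, Coastal 3.525.
Webster allocation: South 34, North 0, Central 1, Highland 2, East 3, West 1, Coastal 4.
South has quota 32.924 (lower 32, upper 33) but receives 34 — outside the quota interval.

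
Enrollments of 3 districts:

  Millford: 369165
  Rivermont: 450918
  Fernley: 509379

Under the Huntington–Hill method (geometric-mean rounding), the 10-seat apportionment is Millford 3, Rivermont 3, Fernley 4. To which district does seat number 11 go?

Priority for the next seat is population ÷ (√(s·(s+1))).
Priorities: Millford 106568.756, Rivermont 130168.814, Fernley 113900.607.
Highest priority: Rivermont.

Rivermont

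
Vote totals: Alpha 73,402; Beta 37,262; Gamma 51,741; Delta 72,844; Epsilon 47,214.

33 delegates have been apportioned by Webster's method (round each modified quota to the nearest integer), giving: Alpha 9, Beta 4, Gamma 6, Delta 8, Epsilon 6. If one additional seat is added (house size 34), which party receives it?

Priority for the next seat is population ÷ (current seats + 0.5).
Priorities: Alpha 7726.526, Beta 8280.444, Gamma 7960.154, Delta 8569.882, Epsilon 7263.692.
Highest priority: Delta.

Delta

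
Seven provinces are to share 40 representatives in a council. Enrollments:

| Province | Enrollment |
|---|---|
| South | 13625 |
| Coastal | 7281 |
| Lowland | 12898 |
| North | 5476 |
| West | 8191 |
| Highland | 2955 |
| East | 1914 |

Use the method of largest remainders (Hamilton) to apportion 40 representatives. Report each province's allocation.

South: 10; Coastal: 6; Lowland: 10; North: 4; West: 6; Highland: 2; East: 2

Total 52340; standard divisor 52340/40 ≈ 1308.5.
Standard quotas: South 10.4127, Coastal 5.5644, Lowland 9.8571, North 4.1849, West 6.2598, Highland 2.2583, East 1.4627.
Lower quotas: South 10, Coastal 5, Lowland 9, North 4, West 6, Highland 2, East 1 (sum 37, leaving 3 seats).
Remainders in descending order: Lowland 0.8571, Coastal 0.5644, East 0.4627, South 0.4127, West 0.2598, Highland 0.2583, North 0.1849.
The surplus seats go to Lowland, Coastal, East.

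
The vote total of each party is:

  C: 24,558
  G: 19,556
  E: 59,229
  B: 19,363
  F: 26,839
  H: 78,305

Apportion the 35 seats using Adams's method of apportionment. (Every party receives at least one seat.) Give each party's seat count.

C: 4, G: 3, E: 9, B: 3, F: 4, H: 12

Standard divisor 227850/35 ≈ 6510; standard quotas: C 3.772, G 3.004, E 9.098, B 2.974, F 4.123, H 12.028.
Rounding up gives 4, 4, 10, 3, 5, 13 = 39 seats, so the divisor must be adjusted.
With modified divisor 6900: modified quotas C 3.559, G 2.834, E 8.584, B 2.806, F 3.890, H 11.349.
Rounding up: C 4, G 3, E 9, B 3, F 4, H 12 (total 35).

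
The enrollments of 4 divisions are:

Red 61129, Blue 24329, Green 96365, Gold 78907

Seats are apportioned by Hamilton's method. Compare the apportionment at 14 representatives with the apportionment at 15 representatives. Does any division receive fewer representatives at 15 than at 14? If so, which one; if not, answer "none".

Blue

At 14 seats: Red 3, Blue 2, Green 5, Gold 4.
At 15 seats: Red 3, Blue 1, Green 6, Gold 5.
Blue drops from 2 to 1.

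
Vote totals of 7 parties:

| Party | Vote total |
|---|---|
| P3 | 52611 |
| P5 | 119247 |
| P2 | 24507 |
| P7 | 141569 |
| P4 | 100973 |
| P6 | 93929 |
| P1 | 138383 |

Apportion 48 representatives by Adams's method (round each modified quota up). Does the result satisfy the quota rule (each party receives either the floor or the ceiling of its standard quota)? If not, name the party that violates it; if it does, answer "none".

none

Standard quotas: P3 3.762, P5 8.528, P2 1.753, P7 10.124, P4 7.221, P6 6.717, P1 9.896.
Adams allocation: P3 4, P5 8, P2 2, P7 10, P4 7, P6 7, P1 10.
Every allocation lies between the lower and upper quota.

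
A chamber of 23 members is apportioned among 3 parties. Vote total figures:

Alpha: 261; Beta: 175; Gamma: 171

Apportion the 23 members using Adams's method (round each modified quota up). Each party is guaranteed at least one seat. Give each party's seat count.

Alpha 10, Beta 7, Gamma 6

Standard divisor 607/23 ≈ 26.391; standard quotas: Alpha 9.890, Beta 6.631, Gamma 6.479.
Rounding up gives 10, 7, 7 = 24 seats, so the divisor must be adjusted.
With modified divisor 28.8: modified quotas Alpha 9.062, Beta 6.076, Gamma 5.938.
Rounding up: Alpha 10, Beta 7, Gamma 6 (total 23).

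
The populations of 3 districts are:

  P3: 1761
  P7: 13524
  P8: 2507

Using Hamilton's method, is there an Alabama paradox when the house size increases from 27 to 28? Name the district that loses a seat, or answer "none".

none

At 27 seats: P3 3, P7 20, P8 4.
At 28 seats: P3 3, P7 21, P8 4.
No district's allocation decreased.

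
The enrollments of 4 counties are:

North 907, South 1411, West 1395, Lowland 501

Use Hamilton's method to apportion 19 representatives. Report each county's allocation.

The standard divisor is 4214/19 ≈ 221.789.
Standard quotas: North 4.089, South 6.362, West 6.290, Lowland 2.259.
Lower quotas: North 4, South 6, West 6, Lowland 2 (sum 18, leaving 1 seat).
Remainders in descending order: South 0.362, West 0.290, Lowland 0.259, North 0.089.
Largest remainder: South receives the extra seat.

North=4; South=7; West=6; Lowland=2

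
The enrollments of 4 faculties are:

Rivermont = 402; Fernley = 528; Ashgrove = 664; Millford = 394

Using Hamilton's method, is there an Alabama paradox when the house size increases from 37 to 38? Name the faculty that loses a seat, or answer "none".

At 37 seats: Rivermont 8, Fernley 10, Ashgrove 12, Millford 7.
At 38 seats: Rivermont 8, Fernley 10, Ashgrove 13, Millford 7.
No faculty's allocation decreased.

none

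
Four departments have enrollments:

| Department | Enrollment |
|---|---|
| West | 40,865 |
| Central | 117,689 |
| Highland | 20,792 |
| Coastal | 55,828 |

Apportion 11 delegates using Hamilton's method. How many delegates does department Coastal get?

Total 235174; standard divisor 235174/11 ≈ 21379.455.
Standard quotas: West 1.9114, Central 5.5048, Highland 0.9725, Coastal 2.6113.
Lower quotas: West 1, Central 5, Highland 0, Coastal 2 (sum 8, leaving 3 seats).
Remainders in descending order: Highland 0.9725, West 0.9114, Coastal 0.6113, Central 0.5048.
The surplus seats go to Highland, West, Coastal.
Coastal receives 3.

3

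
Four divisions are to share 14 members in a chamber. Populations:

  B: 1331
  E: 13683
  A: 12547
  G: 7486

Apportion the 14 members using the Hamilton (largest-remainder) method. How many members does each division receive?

B=1, E=5, A=5, G=3

Total 35047; standard divisor 35047/14 ≈ 2503.357.
Standard quotas: B 0.5317, E 5.4659, A 5.0121, G 2.9904.
Lower quotas: B 0, E 5, A 5, G 2 (sum 12, leaving 2 seats).
Remainders in descending order: G 0.9904, B 0.5317, E 0.4659, A 0.0121.
The surplus seats go to G, B.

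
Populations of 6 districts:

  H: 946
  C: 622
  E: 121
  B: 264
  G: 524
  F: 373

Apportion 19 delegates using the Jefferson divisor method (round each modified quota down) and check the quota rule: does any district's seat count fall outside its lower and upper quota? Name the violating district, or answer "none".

none

Standard quotas: H 6.307, C 4.147, E 0.807, B 1.760, G 3.493, F 2.487.
Jefferson allocation: H 7, C 4, E 0, B 2, G 4, F 2.
Every allocation lies between the lower and upper quota.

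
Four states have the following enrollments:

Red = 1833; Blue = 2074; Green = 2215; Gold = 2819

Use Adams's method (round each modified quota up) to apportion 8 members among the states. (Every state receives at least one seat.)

Red 2, Blue 2, Green 2, Gold 2

Standard divisor 8941/8 ≈ 1117.625; standard quotas: Red 1.640, Blue 1.856, Green 1.982, Gold 2.522.
Rounding up gives 2, 2, 2, 3 = 9 seats, so the divisor must be adjusted.
With modified divisor 1600: modified quotas Red 1.146, Blue 1.296, Green 1.384, Gold 1.762.
Rounding up: Red 2, Blue 2, Green 2, Gold 2 (total 8).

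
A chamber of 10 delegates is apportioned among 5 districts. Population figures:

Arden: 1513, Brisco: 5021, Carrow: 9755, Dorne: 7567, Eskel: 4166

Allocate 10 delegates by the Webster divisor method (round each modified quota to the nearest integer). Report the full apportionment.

Standard divisor 28022/10 ≈ 2802.2; standard quotas: Arden 0.540, Brisco 1.792, Carrow 3.481, Dorne 2.700, Eskel 1.487.
Rounding to the nearest integer gives Arden 1, Brisco 2, Carrow 3, Dorne 3, Eskel 1 — total 10, matching the house size, so no adjustment is needed.

Arden=1; Brisco=2; Carrow=3; Dorne=3; Eskel=1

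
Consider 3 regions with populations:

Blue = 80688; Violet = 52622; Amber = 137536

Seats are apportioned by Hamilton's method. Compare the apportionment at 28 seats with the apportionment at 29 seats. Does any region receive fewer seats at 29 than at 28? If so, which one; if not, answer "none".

Violet

At 28 seats: Blue 8, Violet 6, Amber 14.
At 29 seats: Blue 9, Violet 5, Amber 15.
Violet drops from 6 to 5.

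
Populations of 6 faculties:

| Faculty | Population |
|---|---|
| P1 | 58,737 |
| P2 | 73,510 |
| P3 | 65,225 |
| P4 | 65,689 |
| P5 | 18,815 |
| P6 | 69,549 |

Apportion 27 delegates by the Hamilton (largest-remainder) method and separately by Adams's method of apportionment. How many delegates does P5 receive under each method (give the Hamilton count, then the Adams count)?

Hamilton: P1 5, P2 6, P3 5, P4 5, P5 1, P6 5.
Adams: P1 4, P2 6, P3 5, P4 5, P5 2, P6 5.
P5 gets 1 under Hamilton and 2 under Adams.

1 and 2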